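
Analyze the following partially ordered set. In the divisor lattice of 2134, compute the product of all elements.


Divisors of 2134: [1, 2, 11, 22, 97, 194, 1067, 2134]
Product = n^(d(n)/2) = 2134^(8/2)
Product = 20738515249936


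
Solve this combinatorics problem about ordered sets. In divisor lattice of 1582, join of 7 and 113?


In a divisor lattice, join = lcm (least common multiple).
gcd(7,113) = 1
lcm(7,113) = 7*113/gcd = 791/1 = 791


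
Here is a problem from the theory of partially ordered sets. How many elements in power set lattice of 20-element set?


Power set = 2^n.
2^20 = 1048576


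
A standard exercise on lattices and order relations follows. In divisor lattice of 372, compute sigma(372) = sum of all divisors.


sigma(n) = sum of divisors.
Divisors of 372: [1, 2, 3, 4, 6, 12, 31, 62, 93, 124, 186, 372]
Sum = 896


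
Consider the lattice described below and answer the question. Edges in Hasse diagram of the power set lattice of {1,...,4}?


A cover relation a -< b holds when a < b with no c strictly between.
Cover relations:
  {} -< {1}
  {} -< {2}
  {} -< {3}
  {} -< {4}
  {1} -< {1,2}
  {1} -< {1,3}
  {1} -< {1,4}
  {2} -< {1,2}
  ...24 more
Total: 32


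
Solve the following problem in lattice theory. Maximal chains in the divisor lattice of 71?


A maximal chain goes from the minimum element to a maximal element via cover relations.
Counting all min-to-max paths in the cover graph.
Total maximal chains: 1


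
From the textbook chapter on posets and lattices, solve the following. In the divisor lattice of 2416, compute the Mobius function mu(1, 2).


In a divisor lattice, mu(a,b) = mu(b/a) where mu is the classical Mobius function.
b/a = 2/1 = 2
Prime factorization of 2: primes [2]
2 is squarefree with 1 prime factor(s), so mu(2) = (-1)^1 = -1


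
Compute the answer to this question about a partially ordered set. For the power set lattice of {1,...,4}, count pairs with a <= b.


The order relation is {(a,b) : a <= b}, reflexive so it includes (a,a).
Examples: ({},{}), ({},{1,2}), ({},{1,2,3}), ({},{1,2,3,4}), ({},{1,2,4}), ...
Total ordered pairs: 81


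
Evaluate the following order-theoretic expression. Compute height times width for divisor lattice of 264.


Height = length of longest chain minus 1; width = size of largest antichain.
A maximum chain: 1 | 11 | 33 | 66 | 132 | 264  (height 5).
A maximum antichain: {4, 6, 22, 33}  (width 4).
Product = 5 * 4 = 20


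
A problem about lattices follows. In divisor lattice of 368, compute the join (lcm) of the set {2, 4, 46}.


In a divisor lattice, join = lcm (least common multiple).
Compute lcm iteratively: start with first element, then lcm(current, next).
Elements: [2, 4, 46]
lcm(2,4) = 4
lcm(4,46) = 92
Final lcm = 92


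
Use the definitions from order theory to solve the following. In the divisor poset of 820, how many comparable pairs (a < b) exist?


A comparable pair {a,b} has a < b or b < a in the order.
Count unordered pairs where one element is strictly below the other.
Examples: {1,2}, {1,4}, {1,5}, {1,10}, ...
Total comparable pairs: 42


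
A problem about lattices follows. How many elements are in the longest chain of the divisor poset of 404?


A chain is a totally ordered subset; we count the number of elements in a maximum chain.
Compute, for each element x, the size of the longest chain ending at x:
  1: 1
  2: 2
  101: 2
  4: 3
  202: 3
  404: 4
A maximum chain: 1 < 2 < 4 < 404
Number of elements in the longest chain: 4


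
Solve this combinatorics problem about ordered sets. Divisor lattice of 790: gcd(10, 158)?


Meet=gcd.
gcd(10,158)=2


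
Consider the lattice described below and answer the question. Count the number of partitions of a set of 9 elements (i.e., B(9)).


B(n) = number of set partitions of an n-element set.
B(n) satisfies the recurrence: B(n+1) = sum_k C(n,k)*B(k).
B(9) = 21147


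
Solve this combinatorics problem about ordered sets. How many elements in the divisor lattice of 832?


Divisors of 832: [1, 2, 4, 8, 13, 16, 26, 32, 52, 64, 104, 208, 416, 832]
Count: 14


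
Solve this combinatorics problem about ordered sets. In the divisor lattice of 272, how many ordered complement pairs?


Complement pair (a,b): a meet b = bottom, a join b = top.
Here: gcd(a,b)=1 and lcm(a,b)=272, i.e. a*b=272 with a,b coprime.
Pairs found: (1,272), (16,17), (17,16), (272,1)
Total ordered pairs: 4


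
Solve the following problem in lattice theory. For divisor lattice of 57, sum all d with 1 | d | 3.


Interval [1,3] in divisors of 57: [1, 3]
Sum = 4


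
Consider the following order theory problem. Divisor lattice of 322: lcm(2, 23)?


Join=lcm.
gcd(2,23)=1
lcm=46


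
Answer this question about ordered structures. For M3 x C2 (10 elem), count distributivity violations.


Distributive law: a ^ (b v c) = (a ^ b) v (a ^ c).
Check all 10^3 = 1000 ordered triples (a,b,c).
  e.g. a=(a1,0), b=(a2,0), c=(a3,0): lhs=(a1,0) != rhs=(0,0)
  e.g. a=(a1,0), b=(a2,0), c=(a3,1): lhs=(a1,0) != rhs=(0,0)
Total violating triples: 48


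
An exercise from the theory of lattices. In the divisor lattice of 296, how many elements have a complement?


An element a is complemented if some b has a meet b = bottom, a join b = top.
a is complemented iff gcd(a, n/a)=1, i.e. a is a unitary divisor of 296.
Complemented elements: 1, 8, 37, 296
Count: 4


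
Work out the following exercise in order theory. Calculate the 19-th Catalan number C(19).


C(n) = C(2n, n) / (n+1).
C(38, 19) = 35345263800
C(19) = 35345263800 / 20 = 1767263190


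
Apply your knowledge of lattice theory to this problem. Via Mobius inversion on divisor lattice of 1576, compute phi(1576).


phi(n) = n * prod_{p|n} (1 - 1/p).
Prime divisors of 1576: [2, 197]
phi(1576) = 1576 * (1 - 1/2) * (1 - 1/197)
phi(1576) = 784


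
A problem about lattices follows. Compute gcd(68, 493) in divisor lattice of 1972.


In a divisor lattice, meet = gcd (greatest common divisor).
By Euclidean algorithm or factoring: gcd(68,493) = 17


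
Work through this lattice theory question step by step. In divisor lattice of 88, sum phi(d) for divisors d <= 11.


Divisors of 88 up to 11: [1, 2, 4, 8, 11]
phi values: [1, 1, 2, 4, 10]
Sum = 18


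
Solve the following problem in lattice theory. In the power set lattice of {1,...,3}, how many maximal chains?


A maximal chain goes from the minimum element to a maximal element via cover relations.
Counting all min-to-max paths in the cover graph.
Total maximal chains: 6


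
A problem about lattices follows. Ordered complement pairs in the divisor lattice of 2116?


Complement pair (a,b): a meet b = bottom, a join b = top.
Here: gcd(a,b)=1 and lcm(a,b)=2116, i.e. a*b=2116 with a,b coprime.
Pairs found: (1,2116), (4,529), (529,4), (2116,1)
Total ordered pairs: 4


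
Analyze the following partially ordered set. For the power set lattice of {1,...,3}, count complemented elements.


An element a is complemented if some b has a meet b = bottom, a join b = top.
every subset A has complement S\A, so all elements are complemented.
Complemented elements: {}, {1}, {2}, {3}, {1,2}, {1,3}, ... (2 more)
Count: 8


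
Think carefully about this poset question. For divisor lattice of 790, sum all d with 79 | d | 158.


Interval [79,158] in divisors of 790: [79, 158]
Sum = 237


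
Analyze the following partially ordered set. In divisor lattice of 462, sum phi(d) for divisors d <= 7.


Divisors of 462 up to 7: [1, 2, 3, 6, 7]
phi values: [1, 1, 2, 2, 6]
Sum = 12


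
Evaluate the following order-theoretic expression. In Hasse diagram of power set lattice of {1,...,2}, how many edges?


A cover relation a -< b holds when a < b with no c strictly between.
Cover relations:
  {} -< {1}
  {} -< {2}
  {1} -< {1,2}
  {2} -< {1,2}
Total: 4


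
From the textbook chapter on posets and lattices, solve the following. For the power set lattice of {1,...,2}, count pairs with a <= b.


The order relation is {(a,b) : a <= b}, reflexive so it includes (a,a).
Examples: ({},{}), ({},{1,2}), ({},{1}), ({},{2}), ({1,2},{1,2}), ...
Total ordered pairs: 9


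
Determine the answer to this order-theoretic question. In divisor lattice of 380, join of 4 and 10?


In a divisor lattice, join = lcm (least common multiple).
gcd(4,10) = 2
lcm(4,10) = 4*10/gcd = 40/2 = 20


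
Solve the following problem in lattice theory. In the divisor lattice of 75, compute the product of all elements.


Divisors of 75: [1, 3, 5, 15, 25, 75]
Product = n^(d(n)/2) = 75^(6/2)
Product = 421875


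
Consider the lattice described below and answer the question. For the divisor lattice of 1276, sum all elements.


sigma(n) = sum of divisors.
Divisors of 1276: [1, 2, 4, 11, 22, 29, 44, 58, 116, 319, 638, 1276]
Sum = 2520


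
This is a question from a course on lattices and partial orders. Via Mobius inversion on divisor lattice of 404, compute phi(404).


phi(n) = n * prod_{p|n} (1 - 1/p).
Prime divisors of 404: [2, 101]
phi(404) = 404 * (1 - 1/2) * (1 - 1/101)
phi(404) = 200


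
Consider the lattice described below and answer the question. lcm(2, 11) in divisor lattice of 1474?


Join=lcm.
gcd(2,11)=1
lcm=22


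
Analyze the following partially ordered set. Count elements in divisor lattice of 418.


Divisors of 418: [1, 2, 11, 19, 22, 38, 209, 418]
Count: 8


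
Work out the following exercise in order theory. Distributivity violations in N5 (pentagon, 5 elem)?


Distributive law: a ^ (b v c) = (a ^ b) v (a ^ c).
Check all 5^3 = 125 ordered triples (a,b,c).
  e.g. a=b, b=a, c=c: lhs=b != rhs=a
  e.g. a=b, b=c, c=a: lhs=b != rhs=a
Total violating triples: 2


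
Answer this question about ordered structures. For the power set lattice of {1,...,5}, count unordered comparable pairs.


A comparable pair {a,b} has a < b or b < a in the order.
Count unordered pairs where one element is strictly below the other.
Examples: {{},{1}}, {{},{2}}, {{},{3}}, {{},{4}}, ...
Total comparable pairs: 211


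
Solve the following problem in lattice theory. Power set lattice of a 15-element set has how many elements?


Power set = 2^n.
2^15 = 32768


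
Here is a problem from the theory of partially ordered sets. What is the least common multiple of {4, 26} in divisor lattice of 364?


In a divisor lattice, join = lcm (least common multiple).
Compute lcm iteratively: start with first element, then lcm(current, next).
Elements: [4, 26]
lcm(4,26) = 52
Final lcm = 52


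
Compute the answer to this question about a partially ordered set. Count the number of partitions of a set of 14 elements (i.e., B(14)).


B(n) = number of set partitions of an n-element set.
B(n) satisfies the recurrence: B(n+1) = sum_k C(n,k)*B(k).
B(14) = 190899322


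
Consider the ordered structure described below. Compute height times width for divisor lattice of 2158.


Height = length of longest chain minus 1; width = size of largest antichain.
A maximum chain: 1 | 83 | 1079 | 2158  (height 3).
A maximum antichain: {2, 13, 83}  (width 3).
Product = 3 * 3 = 9


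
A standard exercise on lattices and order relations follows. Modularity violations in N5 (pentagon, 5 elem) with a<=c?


Modular law: if a <= c then a v (b ^ c) = (a v b) ^ c.
Check all triples (a,b,c) with a <= c among 5 elements.
  e.g. a=a, b=c, c=b: lhs=a != rhs=b
Total violating triples: 1


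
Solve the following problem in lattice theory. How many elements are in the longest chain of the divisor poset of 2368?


A chain is a totally ordered subset; we count the number of elements in a maximum chain.
Compute, for each element x, the size of the longest chain ending at x:
  1: 1
  2: 2
  37: 2
  4: 3
  8: 4
  74: 3
  ...
A maximum chain: 1 < 2 < 4 < 8 < 16 < 32 < 64 < 2368
Number of elements in the longest chain: 8


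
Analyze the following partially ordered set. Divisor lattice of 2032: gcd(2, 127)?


Meet=gcd.
gcd(2,127)=1


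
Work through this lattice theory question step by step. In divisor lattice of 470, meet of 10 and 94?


In a divisor lattice, meet = gcd (greatest common divisor).
By Euclidean algorithm or factoring: gcd(10,94) = 2


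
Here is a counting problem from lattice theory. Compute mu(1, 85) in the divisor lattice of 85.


In a divisor lattice, mu(a,b) = mu(b/a) where mu is the classical Mobius function.
b/a = 85/1 = 85
Prime factorization of 85: primes [5, 17]
85 is squarefree with 2 prime factor(s), so mu(85) = (-1)^2 = 1


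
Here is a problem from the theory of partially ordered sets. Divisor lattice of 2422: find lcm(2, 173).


In a divisor lattice, join = lcm (least common multiple).
gcd(2,173) = 1
lcm(2,173) = 2*173/gcd = 346/1 = 346


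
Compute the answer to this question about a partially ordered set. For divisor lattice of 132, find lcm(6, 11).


In a divisor lattice, join = lcm (least common multiple).
Compute lcm iteratively: start with first element, then lcm(current, next).
Elements: [6, 11]
lcm(6,11) = 66
Final lcm = 66


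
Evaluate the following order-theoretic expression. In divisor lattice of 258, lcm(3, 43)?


Join=lcm.
gcd(3,43)=1
lcm=129


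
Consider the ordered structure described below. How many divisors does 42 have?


Divisors of 42: [1, 2, 3, 6, 7, 14, 21, 42]
Count: 8


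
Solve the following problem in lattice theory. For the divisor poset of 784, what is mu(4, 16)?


In a divisor lattice, mu(a,b) = mu(b/a) where mu is the classical Mobius function.
b/a = 16/4 = 4
Prime factorization of 4: primes [2]
4 is not squarefree, so mu(4) = 0


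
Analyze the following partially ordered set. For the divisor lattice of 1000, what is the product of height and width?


Height = length of longest chain minus 1; width = size of largest antichain.
A maximum chain: 1 | 5 | 25 | 125 | 250 | 500 | 1000  (height 6).
A maximum antichain: {8, 20, 50, 125}  (width 4).
Product = 6 * 4 = 24


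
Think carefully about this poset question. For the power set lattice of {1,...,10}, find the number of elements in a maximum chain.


A chain is a totally ordered subset; we count the number of elements in a maximum chain.
Compute, for each element x, the size of the longest chain ending at x:
  {}: 1
  {1}: 2
  {2}: 2
  {3}: 2
  {4}: 2
  {5}: 2
  ...
A maximum chain: {} < {1} < {1,2} < {1,2,3} < {1,2,3,4} < {1,2,3,4,5} < {1,2,3,4,5,6} < {1,2,3,4,5,6,7} < {1,2,3,4,5,6,7,8} < {1,2,3,4,5,6,7,8,9} < {1,2,3,4,5,6,7,8,9,10}
Number of elements in the longest chain: 11


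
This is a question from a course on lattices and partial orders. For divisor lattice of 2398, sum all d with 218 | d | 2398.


Interval [218,2398] in divisors of 2398: [218, 2398]
Sum = 2616


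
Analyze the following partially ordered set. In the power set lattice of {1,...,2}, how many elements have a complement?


An element a is complemented if some b has a meet b = bottom, a join b = top.
every subset A has complement S\A, so all elements are complemented.
Complemented elements: {}, {1}, {2}, {1,2}
Count: 4


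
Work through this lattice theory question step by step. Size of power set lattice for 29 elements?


Power set = 2^n.
2^29 = 536870912


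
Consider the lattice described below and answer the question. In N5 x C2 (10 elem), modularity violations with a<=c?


Modular law: if a <= c then a v (b ^ c) = (a v b) ^ c.
Check all triples (a,b,c) with a <= c among 10 elements.
  e.g. a=(a,0), b=(c,0), c=(b,0): lhs=(a,0) != rhs=(b,0)
  e.g. a=(a,0), b=(c,1), c=(b,0): lhs=(a,0) != rhs=(b,0)
Total violating triples: 6


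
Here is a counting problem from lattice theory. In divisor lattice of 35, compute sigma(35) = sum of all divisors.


sigma(n) = sum of divisors.
Divisors of 35: [1, 5, 7, 35]
Sum = 48


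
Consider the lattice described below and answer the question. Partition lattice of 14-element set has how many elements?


B(n) = number of set partitions of an n-element set.
B(n) satisfies the recurrence: B(n+1) = sum_k C(n,k)*B(k).
B(14) = 190899322


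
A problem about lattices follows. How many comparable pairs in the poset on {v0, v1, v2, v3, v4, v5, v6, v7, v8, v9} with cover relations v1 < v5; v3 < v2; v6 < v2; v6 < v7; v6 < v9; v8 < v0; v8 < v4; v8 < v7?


A comparable pair {a,b} has a < b or b < a in the order.
Count unordered pairs where one element is strictly below the other.
Examples: {v0,v8}, {v1,v5}, {v2,v3}, {v2,v6}, ...
Total comparable pairs: 8


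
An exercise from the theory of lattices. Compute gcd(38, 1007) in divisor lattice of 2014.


In a divisor lattice, meet = gcd (greatest common divisor).
By Euclidean algorithm or factoring: gcd(38,1007) = 19


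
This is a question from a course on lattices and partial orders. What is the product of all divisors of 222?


Divisors of 222: [1, 2, 3, 6, 37, 74, 111, 222]
Product = n^(d(n)/2) = 222^(8/2)
Product = 2428912656


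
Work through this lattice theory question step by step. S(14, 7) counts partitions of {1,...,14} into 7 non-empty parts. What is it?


S(n,k) = k*S(n-1,k) + S(n-1,k-1).
S(13,7) = 5715424, S(13,6) = 9321312
S(14,7) = 7*5715424 + 9321312 = 40007968 + 9321312
S(14,7) = 49329280


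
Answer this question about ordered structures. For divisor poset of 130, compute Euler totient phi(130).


phi(n) = n * prod_{p|n} (1 - 1/p).
Prime divisors of 130: [2, 5, 13]
phi(130) = 130 * (1 - 1/2) * (1 - 1/5) * (1 - 1/13)
phi(130) = 48


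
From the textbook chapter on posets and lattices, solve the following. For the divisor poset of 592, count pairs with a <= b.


The order relation is {(a,b) : a <= b}, reflexive so it includes (a,a).
Examples: (1,1), (1,148), (1,16), (1,2), (1,296), ...
Total ordered pairs: 45


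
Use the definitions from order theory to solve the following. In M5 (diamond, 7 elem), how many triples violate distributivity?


Distributive law: a ^ (b v c) = (a ^ b) v (a ^ c).
Check all 7^3 = 343 ordered triples (a,b,c).
  e.g. a=a1, b=a2, c=a3: lhs=a1 != rhs=0
  e.g. a=a1, b=a2, c=a4: lhs=a1 != rhs=0
Total violating triples: 60


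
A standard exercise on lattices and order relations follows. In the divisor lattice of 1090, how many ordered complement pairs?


Complement pair (a,b): a meet b = bottom, a join b = top.
Here: gcd(a,b)=1 and lcm(a,b)=1090, i.e. a*b=1090 with a,b coprime.
Pairs found: (1,1090), (2,545), (5,218), (10,109), ... (4 more)
Total ordered pairs: 8


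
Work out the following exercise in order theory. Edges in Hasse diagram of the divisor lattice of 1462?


A cover relation a -< b holds when a < b with no c strictly between.
Cover relations:
  1 -< 2
  1 -< 17
  1 -< 43
  2 -< 34
  2 -< 86
  17 -< 34
  17 -< 731
  34 -< 1462
  ...4 more
Total: 12


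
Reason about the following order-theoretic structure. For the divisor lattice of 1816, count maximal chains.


A maximal chain goes from the minimum element to a maximal element via cover relations.
Counting all min-to-max paths in the cover graph.
Total maximal chains: 4


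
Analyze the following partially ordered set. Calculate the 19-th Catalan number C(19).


C(n) = C(2n, n) / (n+1).
C(38, 19) = 35345263800
C(19) = 35345263800 / 20 = 1767263190


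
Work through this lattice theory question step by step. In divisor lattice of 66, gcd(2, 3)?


Meet=gcd.
gcd(2,3)=1


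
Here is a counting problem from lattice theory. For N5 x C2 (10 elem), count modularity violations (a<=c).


Modular law: if a <= c then a v (b ^ c) = (a v b) ^ c.
Check all triples (a,b,c) with a <= c among 10 elements.
  e.g. a=(a,0), b=(c,0), c=(b,0): lhs=(a,0) != rhs=(b,0)
  e.g. a=(a,0), b=(c,1), c=(b,0): lhs=(a,0) != rhs=(b,0)
Total violating triples: 6


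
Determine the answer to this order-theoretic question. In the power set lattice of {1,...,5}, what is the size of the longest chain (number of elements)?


A chain is a totally ordered subset; we count the number of elements in a maximum chain.
Compute, for each element x, the size of the longest chain ending at x:
  {}: 1
  {1}: 2
  {2}: 2
  {3}: 2
  {4}: 2
  {5}: 2
  ...
A maximum chain: {} < {1} < {1,2} < {1,2,3} < {1,2,3,4} < {1,2,3,4,5}
Number of elements in the longest chain: 6


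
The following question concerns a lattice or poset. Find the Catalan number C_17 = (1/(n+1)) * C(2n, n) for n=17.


C(n) = C(2n, n) / (n+1).
C(34, 17) = 2333606220
C(17) = 2333606220 / 18 = 129644790


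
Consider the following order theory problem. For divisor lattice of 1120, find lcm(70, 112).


In a divisor lattice, join = lcm (least common multiple).
Compute lcm iteratively: start with first element, then lcm(current, next).
Elements: [70, 112]
lcm(70,112) = 560
Final lcm = 560


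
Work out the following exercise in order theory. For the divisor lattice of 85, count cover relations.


A cover relation a -< b holds when a < b with no c strictly between.
Cover relations:
  1 -< 5
  1 -< 17
  5 -< 85
  17 -< 85
Total: 4


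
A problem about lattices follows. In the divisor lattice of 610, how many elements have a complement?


An element a is complemented if some b has a meet b = bottom, a join b = top.
a is complemented iff gcd(a, n/a)=1, i.e. a is a unitary divisor of 610.
Complemented elements: 1, 2, 5, 10, 61, 122, ... (2 more)
Count: 8


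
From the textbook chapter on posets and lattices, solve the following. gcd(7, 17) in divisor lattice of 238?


Meet=gcd.
gcd(7,17)=1


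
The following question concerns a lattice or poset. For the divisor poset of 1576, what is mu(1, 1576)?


In a divisor lattice, mu(a,b) = mu(b/a) where mu is the classical Mobius function.
b/a = 1576/1 = 1576
Prime factorization of 1576: primes [2, 197]
1576 is not squarefree, so mu(1576) = 0


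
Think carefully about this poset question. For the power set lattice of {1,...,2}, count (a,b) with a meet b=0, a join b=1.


Complement pair (a,b): a meet b = bottom, a join b = top.
Here: A intersect B = {} and A union B = {1,...,2}.
Pairs found: ({},{1,2}), ({1},{2}), ({2},{1}), ({1,2},{})
Total ordered pairs: 4


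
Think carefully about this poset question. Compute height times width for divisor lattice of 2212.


Height = length of longest chain minus 1; width = size of largest antichain.
A maximum chain: 1 | 79 | 553 | 1106 | 2212  (height 4).
A maximum antichain: {4, 14, 158, 553}  (width 4).
Product = 4 * 4 = 16


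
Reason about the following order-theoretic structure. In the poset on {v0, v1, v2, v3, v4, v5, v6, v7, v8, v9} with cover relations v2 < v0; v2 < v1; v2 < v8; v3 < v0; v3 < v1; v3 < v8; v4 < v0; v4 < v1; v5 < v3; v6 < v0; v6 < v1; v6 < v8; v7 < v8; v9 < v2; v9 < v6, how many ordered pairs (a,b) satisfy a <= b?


The order relation is {(a,b) : a <= b}, reflexive so it includes (a,a).
Examples: (v0,v0), (v1,v1), (v2,v0), (v2,v1), (v2,v2), ...
Total ordered pairs: 31


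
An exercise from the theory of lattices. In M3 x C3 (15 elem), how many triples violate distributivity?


Distributive law: a ^ (b v c) = (a ^ b) v (a ^ c).
Check all 15^3 = 3375 ordered triples (a,b,c).
  e.g. a=(a1,0), b=(a2,0), c=(a3,0): lhs=(a1,0) != rhs=(0,0)
  e.g. a=(a1,0), b=(a2,0), c=(a3,1): lhs=(a1,0) != rhs=(0,0)
Total violating triples: 162


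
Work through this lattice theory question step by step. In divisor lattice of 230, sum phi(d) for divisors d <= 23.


Divisors of 230 up to 23: [1, 2, 5, 10, 23]
phi values: [1, 1, 4, 4, 22]
Sum = 32


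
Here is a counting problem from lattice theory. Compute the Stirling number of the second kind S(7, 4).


S(n,k) = k*S(n-1,k) + S(n-1,k-1).
S(6,4) = 65, S(6,3) = 90
S(7,4) = 4*65 + 90 = 260 + 90
S(7,4) = 350


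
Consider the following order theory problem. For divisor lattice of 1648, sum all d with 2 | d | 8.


Interval [2,8] in divisors of 1648: [2, 4, 8]
Sum = 14


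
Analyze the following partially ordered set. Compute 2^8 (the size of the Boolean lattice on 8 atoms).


Power set = 2^n.
2^8 = 256


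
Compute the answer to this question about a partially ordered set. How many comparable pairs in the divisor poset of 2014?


A comparable pair {a,b} has a < b or b < a in the order.
Count unordered pairs where one element is strictly below the other.
Examples: {1,2}, {1,19}, {1,38}, {1,53}, ...
Total comparable pairs: 19


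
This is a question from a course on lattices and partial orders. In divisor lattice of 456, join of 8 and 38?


In a divisor lattice, join = lcm (least common multiple).
gcd(8,38) = 2
lcm(8,38) = 8*38/gcd = 304/2 = 152


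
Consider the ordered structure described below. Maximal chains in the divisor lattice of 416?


A maximal chain goes from the minimum element to a maximal element via cover relations.
Counting all min-to-max paths in the cover graph.
Total maximal chains: 6


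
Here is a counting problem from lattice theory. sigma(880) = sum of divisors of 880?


sigma(n) = sum of divisors.
Divisors of 880: [1, 2, 4, 5, 8, 10, 11, 16, 20, 22, 40, 44, 55, 80, 88, 110, 176, 220, 440, 880]
Sum = 2232


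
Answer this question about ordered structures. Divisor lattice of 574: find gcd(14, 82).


In a divisor lattice, meet = gcd (greatest common divisor).
By Euclidean algorithm or factoring: gcd(14,82) = 2


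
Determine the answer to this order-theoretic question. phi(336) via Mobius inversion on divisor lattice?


phi(n) = n * prod_{p|n} (1 - 1/p).
Prime divisors of 336: [2, 3, 7]
phi(336) = 336 * (1 - 1/2) * (1 - 1/3) * (1 - 1/7)
phi(336) = 96


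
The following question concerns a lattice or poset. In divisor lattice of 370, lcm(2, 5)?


Join=lcm.
gcd(2,5)=1
lcm=10


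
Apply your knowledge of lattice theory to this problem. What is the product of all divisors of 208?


Divisors of 208: [1, 2, 4, 8, 13, 16, 26, 52, 104, 208]
Product = n^(d(n)/2) = 208^(10/2)
Product = 389328928768


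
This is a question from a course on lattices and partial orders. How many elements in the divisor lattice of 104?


Divisors of 104: [1, 2, 4, 8, 13, 26, 52, 104]
Count: 8


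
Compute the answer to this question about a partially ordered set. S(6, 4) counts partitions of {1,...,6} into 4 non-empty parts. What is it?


S(n,k) = k*S(n-1,k) + S(n-1,k-1).
S(5,4) = 10, S(5,3) = 25
S(6,4) = 4*10 + 25 = 40 + 25
S(6,4) = 65


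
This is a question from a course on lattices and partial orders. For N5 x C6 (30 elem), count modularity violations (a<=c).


Modular law: if a <= c then a v (b ^ c) = (a v b) ^ c.
Check all triples (a,b,c) with a <= c among 30 elements.
  e.g. a=(a,0), b=(c,0), c=(b,0): lhs=(a,0) != rhs=(b,0)
  e.g. a=(a,0), b=(c,1), c=(b,0): lhs=(a,0) != rhs=(b,0)
Total violating triples: 126


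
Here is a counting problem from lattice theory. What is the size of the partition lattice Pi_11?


B(n) = number of set partitions of an n-element set.
B(n) satisfies the recurrence: B(n+1) = sum_k C(n,k)*B(k).
B(11) = 678570


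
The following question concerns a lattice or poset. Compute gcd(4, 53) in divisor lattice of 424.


In a divisor lattice, meet = gcd (greatest common divisor).
By Euclidean algorithm or factoring: gcd(4,53) = 1


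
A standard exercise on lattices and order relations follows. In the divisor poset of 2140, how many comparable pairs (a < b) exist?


A comparable pair {a,b} has a < b or b < a in the order.
Count unordered pairs where one element is strictly below the other.
Examples: {1,2}, {1,4}, {1,5}, {1,10}, ...
Total comparable pairs: 42


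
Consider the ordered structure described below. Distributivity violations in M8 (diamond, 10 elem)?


Distributive law: a ^ (b v c) = (a ^ b) v (a ^ c).
Check all 10^3 = 1000 ordered triples (a,b,c).
  e.g. a=a1, b=a2, c=a3: lhs=a1 != rhs=0
  e.g. a=a1, b=a2, c=a4: lhs=a1 != rhs=0
Total violating triples: 336


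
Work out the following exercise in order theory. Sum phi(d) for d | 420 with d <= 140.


Divisors of 420 up to 140: [1, 2, 3, 4, 5, 6, 7, 10, 12, 14, 15, 20, 21, 28, 30, 35, 42, 60, 70, 84, 105, 140]
phi values: [1, 1, 2, 2, 4, 2, 6, 4, 4, 6, 8, 8, 12, 12, 8, 24, 12, 16, 24, 24, 48, 48]
Sum = 276


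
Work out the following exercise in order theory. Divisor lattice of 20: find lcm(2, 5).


In a divisor lattice, join = lcm (least common multiple).
gcd(2,5) = 1
lcm(2,5) = 2*5/gcd = 10/1 = 10


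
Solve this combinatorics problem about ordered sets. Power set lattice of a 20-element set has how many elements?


Power set = 2^n.
2^20 = 1048576


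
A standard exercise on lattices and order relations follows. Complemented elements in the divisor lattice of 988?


An element a is complemented if some b has a meet b = bottom, a join b = top.
a is complemented iff gcd(a, n/a)=1, i.e. a is a unitary divisor of 988.
Complemented elements: 1, 4, 13, 19, 52, 76, ... (2 more)
Count: 8


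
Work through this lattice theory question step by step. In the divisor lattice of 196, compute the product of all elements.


Divisors of 196: [1, 2, 4, 7, 14, 28, 49, 98, 196]
Product = n^(d(n)/2) = 196^(9/2)
Product = 20661046784


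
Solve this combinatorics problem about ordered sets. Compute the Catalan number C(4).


C(n) = C(2n, n) / (n+1).
C(8, 4) = 70
C(4) = 70 / 5 = 14


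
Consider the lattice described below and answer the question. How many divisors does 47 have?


Divisors of 47: [1, 47]
Count: 2


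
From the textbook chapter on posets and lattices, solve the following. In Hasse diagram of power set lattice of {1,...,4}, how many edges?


A cover relation a -< b holds when a < b with no c strictly between.
Cover relations:
  {} -< {1}
  {} -< {2}
  {} -< {3}
  {} -< {4}
  {1} -< {1,2}
  {1} -< {1,3}
  {1} -< {1,4}
  {2} -< {1,2}
  ...24 more
Total: 32


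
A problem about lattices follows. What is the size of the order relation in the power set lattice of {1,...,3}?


The order relation is {(a,b) : a <= b}, reflexive so it includes (a,a).
Examples: ({},{}), ({},{1,2}), ({},{1,2,3}), ({},{1,3}), ({},{1}), ...
Total ordered pairs: 27


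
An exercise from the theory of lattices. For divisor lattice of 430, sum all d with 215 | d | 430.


Interval [215,430] in divisors of 430: [215, 430]
Sum = 645


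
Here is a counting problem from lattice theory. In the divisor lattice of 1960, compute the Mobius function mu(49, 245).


In a divisor lattice, mu(a,b) = mu(b/a) where mu is the classical Mobius function.
b/a = 245/49 = 5
Prime factorization of 5: primes [5]
5 is squarefree with 1 prime factor(s), so mu(5) = (-1)^1 = -1


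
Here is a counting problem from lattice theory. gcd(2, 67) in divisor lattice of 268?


Meet=gcd.
gcd(2,67)=1


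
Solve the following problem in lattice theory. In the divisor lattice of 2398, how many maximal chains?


A maximal chain goes from the minimum element to a maximal element via cover relations.
Counting all min-to-max paths in the cover graph.
Total maximal chains: 6


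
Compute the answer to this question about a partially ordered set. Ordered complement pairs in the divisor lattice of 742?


Complement pair (a,b): a meet b = bottom, a join b = top.
Here: gcd(a,b)=1 and lcm(a,b)=742, i.e. a*b=742 with a,b coprime.
Pairs found: (1,742), (2,371), (7,106), (14,53), ... (4 more)
Total ordered pairs: 8


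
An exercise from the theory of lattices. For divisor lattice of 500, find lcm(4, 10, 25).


In a divisor lattice, join = lcm (least common multiple).
Compute lcm iteratively: start with first element, then lcm(current, next).
Elements: [4, 10, 25]
lcm(4,10) = 20
lcm(20,25) = 100
Final lcm = 100


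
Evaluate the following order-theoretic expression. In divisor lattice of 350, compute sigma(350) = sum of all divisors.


sigma(n) = sum of divisors.
Divisors of 350: [1, 2, 5, 7, 10, 14, 25, 35, 50, 70, 175, 350]
Sum = 744


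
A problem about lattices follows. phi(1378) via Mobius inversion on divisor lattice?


phi(n) = n * prod_{p|n} (1 - 1/p).
Prime divisors of 1378: [2, 13, 53]
phi(1378) = 1378 * (1 - 1/2) * (1 - 1/13) * (1 - 1/53)
phi(1378) = 624


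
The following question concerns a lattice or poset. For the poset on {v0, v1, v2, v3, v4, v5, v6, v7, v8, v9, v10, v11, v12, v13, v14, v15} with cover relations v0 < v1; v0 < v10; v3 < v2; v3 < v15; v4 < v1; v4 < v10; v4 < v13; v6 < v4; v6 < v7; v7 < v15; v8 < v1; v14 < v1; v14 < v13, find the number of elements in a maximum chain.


A chain is a totally ordered subset; we count the number of elements in a maximum chain.
Compute, for each element x, the size of the longest chain ending at x:
  v0: 1
  v3: 1
  v5: 1
  v6: 1
  v8: 1
  v9: 1
  ...
A maximum chain: v6 < v4 < v1
Number of elements in the longest chain: 3


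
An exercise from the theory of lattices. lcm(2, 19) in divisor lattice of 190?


Join=lcm.
gcd(2,19)=1
lcm=38


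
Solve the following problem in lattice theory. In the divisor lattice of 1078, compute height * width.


Height = length of longest chain minus 1; width = size of largest antichain.
A maximum chain: 1 | 11 | 77 | 539 | 1078  (height 4).
A maximum antichain: {14, 22, 49, 77}  (width 4).
Product = 4 * 4 = 16


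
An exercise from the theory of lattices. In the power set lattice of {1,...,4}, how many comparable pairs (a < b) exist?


A comparable pair {a,b} has a < b or b < a in the order.
Count unordered pairs where one element is strictly below the other.
Examples: {{},{1}}, {{},{2}}, {{},{3}}, {{},{4}}, ...
Total comparable pairs: 65


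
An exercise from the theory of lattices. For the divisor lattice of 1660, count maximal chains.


A maximal chain goes from the minimum element to a maximal element via cover relations.
Counting all min-to-max paths in the cover graph.
Total maximal chains: 12


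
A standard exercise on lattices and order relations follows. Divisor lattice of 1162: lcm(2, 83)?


Join=lcm.
gcd(2,83)=1
lcm=166


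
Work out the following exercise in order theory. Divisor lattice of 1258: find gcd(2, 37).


In a divisor lattice, meet = gcd (greatest common divisor).
By Euclidean algorithm or factoring: gcd(2,37) = 1


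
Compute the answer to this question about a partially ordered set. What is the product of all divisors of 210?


Divisors of 210: [1, 2, 3, 5, 6, 7, 10, 14, 15, 21, 30, 35, 42, 70, 105, 210]
Product = n^(d(n)/2) = 210^(16/2)
Product = 3782285936100000000


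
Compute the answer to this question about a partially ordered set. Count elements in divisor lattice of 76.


Divisors of 76: [1, 2, 4, 19, 38, 76]
Count: 6


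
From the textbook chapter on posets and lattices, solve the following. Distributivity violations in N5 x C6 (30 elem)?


Distributive law: a ^ (b v c) = (a ^ b) v (a ^ c).
Check all 30^3 = 27000 ordered triples (a,b,c).
  e.g. a=(b,0), b=(a,0), c=(c,0): lhs=(b,0) != rhs=(a,0)
  e.g. a=(b,0), b=(a,0), c=(c,1): lhs=(b,0) != rhs=(a,0)
Total violating triples: 432


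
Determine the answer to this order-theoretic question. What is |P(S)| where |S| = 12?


Power set = 2^n.
2^12 = 4096


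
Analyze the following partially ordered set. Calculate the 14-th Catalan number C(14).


C(n) = C(2n, n) / (n+1).
C(28, 14) = 40116600
C(14) = 40116600 / 15 = 2674440


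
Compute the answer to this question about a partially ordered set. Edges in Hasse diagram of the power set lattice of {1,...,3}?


A cover relation a -< b holds when a < b with no c strictly between.
Cover relations:
  {} -< {1}
  {} -< {2}
  {} -< {3}
  {1} -< {1,2}
  {1} -< {1,3}
  {2} -< {1,2}
  {2} -< {2,3}
  {3} -< {1,3}
  ...4 more
Total: 12


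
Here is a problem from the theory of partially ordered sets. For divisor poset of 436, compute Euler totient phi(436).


phi(n) = n * prod_{p|n} (1 - 1/p).
Prime divisors of 436: [2, 109]
phi(436) = 436 * (1 - 1/2) * (1 - 1/109)
phi(436) = 216


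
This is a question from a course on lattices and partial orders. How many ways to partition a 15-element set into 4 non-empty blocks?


S(n,k) = k*S(n-1,k) + S(n-1,k-1).
S(14,4) = 10391745, S(14,3) = 788970
S(15,4) = 4*10391745 + 788970 = 41566980 + 788970
S(15,4) = 42355950


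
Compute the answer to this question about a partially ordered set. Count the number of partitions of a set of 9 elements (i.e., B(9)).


B(n) = number of set partitions of an n-element set.
B(n) satisfies the recurrence: B(n+1) = sum_k C(n,k)*B(k).
B(9) = 21147


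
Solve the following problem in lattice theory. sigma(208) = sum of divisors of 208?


sigma(n) = sum of divisors.
Divisors of 208: [1, 2, 4, 8, 13, 16, 26, 52, 104, 208]
Sum = 434


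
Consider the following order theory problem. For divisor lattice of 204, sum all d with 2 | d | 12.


Interval [2,12] in divisors of 204: [2, 4, 6, 12]
Sum = 24


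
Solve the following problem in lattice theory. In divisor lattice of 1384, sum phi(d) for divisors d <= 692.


Divisors of 1384 up to 692: [1, 2, 4, 8, 173, 346, 692]
phi values: [1, 1, 2, 4, 172, 172, 344]
Sum = 696


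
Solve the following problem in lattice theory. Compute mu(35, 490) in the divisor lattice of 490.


In a divisor lattice, mu(a,b) = mu(b/a) where mu is the classical Mobius function.
b/a = 490/35 = 14
Prime factorization of 14: primes [2, 7]
14 is squarefree with 2 prime factor(s), so mu(14) = (-1)^2 = 1


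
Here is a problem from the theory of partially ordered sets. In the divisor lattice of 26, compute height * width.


Height = length of longest chain minus 1; width = size of largest antichain.
A maximum chain: 1 | 13 | 26  (height 2).
A maximum antichain: {2, 13}  (width 2).
Product = 2 * 2 = 4


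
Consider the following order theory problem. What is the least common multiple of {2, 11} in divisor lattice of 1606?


In a divisor lattice, join = lcm (least common multiple).
Compute lcm iteratively: start with first element, then lcm(current, next).
Elements: [2, 11]
lcm(2,11) = 22
Final lcm = 22


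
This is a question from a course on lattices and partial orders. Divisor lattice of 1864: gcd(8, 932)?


Meet=gcd.
gcd(8,932)=4


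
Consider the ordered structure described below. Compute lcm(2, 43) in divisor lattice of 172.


In a divisor lattice, join = lcm (least common multiple).
gcd(2,43) = 1
lcm(2,43) = 2*43/gcd = 86/1 = 86


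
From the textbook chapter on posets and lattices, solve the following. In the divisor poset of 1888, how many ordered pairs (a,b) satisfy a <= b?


The order relation is {(a,b) : a <= b}, reflexive so it includes (a,a).
Examples: (1,1), (1,118), (1,16), (1,1888), (1,2), ...
Total ordered pairs: 63


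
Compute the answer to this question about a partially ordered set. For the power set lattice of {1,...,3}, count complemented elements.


An element a is complemented if some b has a meet b = bottom, a join b = top.
every subset A has complement S\A, so all elements are complemented.
Complemented elements: {}, {1}, {2}, {3}, {1,2}, {1,3}, ... (2 more)
Count: 8


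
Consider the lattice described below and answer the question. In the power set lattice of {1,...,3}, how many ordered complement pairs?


Complement pair (a,b): a meet b = bottom, a join b = top.
Here: A intersect B = {} and A union B = {1,...,3}.
Pairs found: ({},{1,2,3}), ({1},{2,3}), ({2},{1,3}), ({3},{1,2}), ... (4 more)
Total ordered pairs: 8


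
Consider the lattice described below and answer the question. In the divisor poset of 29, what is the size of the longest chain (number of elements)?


A chain is a totally ordered subset; we count the number of elements in a maximum chain.
Compute, for each element x, the size of the longest chain ending at x:
  1: 1
  29: 2
A maximum chain: 1 < 29
Number of elements in the longest chain: 2


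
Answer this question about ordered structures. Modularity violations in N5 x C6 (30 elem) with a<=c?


Modular law: if a <= c then a v (b ^ c) = (a v b) ^ c.
Check all triples (a,b,c) with a <= c among 30 elements.
  e.g. a=(a,0), b=(c,0), c=(b,0): lhs=(a,0) != rhs=(b,0)
  e.g. a=(a,0), b=(c,1), c=(b,0): lhs=(a,0) != rhs=(b,0)
Total violating triples: 126
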